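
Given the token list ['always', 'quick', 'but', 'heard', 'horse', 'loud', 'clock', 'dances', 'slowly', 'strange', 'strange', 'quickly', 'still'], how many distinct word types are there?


Listing all tokens and tracking unique types:
  Token 1: 'always' -> NEW (unique so far: 1)
  Token 2: 'quick' -> NEW (unique so far: 2)
  Token 3: 'but' -> NEW (unique so far: 3)
  Token 4: 'heard' -> NEW (unique so far: 4)
  Token 5: 'horse' -> NEW (unique so far: 5)
  Token 6: 'loud' -> NEW (unique so far: 6)
  Token 7: 'clock' -> NEW (unique so far: 7)
  Token 8: 'dances' -> NEW (unique so far: 8)
  Token 9: 'slowly' -> NEW (unique so far: 9)
  Token 10: 'strange' -> NEW (unique so far: 10)
  Token 11: 'strange' -> duplicate (unique so far: 10)
  Token 12: 'quickly' -> NEW (unique so far: 11)
  Token 13: 'still' -> NEW (unique so far: 12)
Unique types: ('always', 'but', 'clock', 'dances', 'heard', 'horse', 'loud', 'quick', 'quickly', 'slowly', 'still', 'strange')
Vocabulary size: 12

12


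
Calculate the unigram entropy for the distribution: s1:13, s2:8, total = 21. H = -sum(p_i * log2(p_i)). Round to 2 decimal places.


Computing entropy H = -sum(p_i * log2(p_i)):
  s1: p = 13/21 = 0.6190, -p*log2(p) = 0.4283
  s2: p = 8/21 = 0.3810, -p*log2(p) = 0.5304
H = sum of terms = 0.9587
Rounded to 2 decimals: 0.96

0.96


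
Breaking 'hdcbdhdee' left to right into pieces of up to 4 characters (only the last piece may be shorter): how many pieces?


'hdcbdhdee' has 9 characters.
Chunking with max size 4:
  Chunk 1: 'hdcb' (positions 0-3)
  Chunk 2: 'dhde' (positions 4-7)
  Chunk 3: 'e' (positions 8-8)
Total chunks: ceil(9 / 4) = 3

3


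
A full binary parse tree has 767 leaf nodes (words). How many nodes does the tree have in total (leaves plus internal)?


Leaf nodes (terminals): 767
Internal nodes = n - 1 = 767 - 1 = 766
Total = leaves + internal = 767 + 766 = 1533

1533


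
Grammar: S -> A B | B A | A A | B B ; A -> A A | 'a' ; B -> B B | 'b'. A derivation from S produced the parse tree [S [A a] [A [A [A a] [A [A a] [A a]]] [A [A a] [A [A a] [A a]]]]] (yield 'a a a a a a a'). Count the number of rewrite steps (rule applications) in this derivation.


Every bracketed nonterminal node [X ...] in the tree is produced by exactly one rule application.
Reading the tree off as a leftmost derivation:
  Step 1: S  =>  A A   (applied S -> A A)
  Step 2: A A  =>  a A   (applied A -> a)
  Step 3: a A  =>  a A A   (applied A -> A A)
  Step 4: a A A  =>  a A A A   (applied A -> A A)
  Step 5: a A A A  =>  a a A A   (applied A -> a)
  Step 6: a a A A  =>  a a A A A   (applied A -> A A)
  Step 7: a a A A A  =>  a a a A A   (applied A -> a)
  Step 8: a a a A A  =>  a a a a A   (applied A -> a)
  Step 9: a a a a A  =>  a a a a A A   (applied A -> A A)
  Step 10: a a a a A A  =>  a a a a a A   (applied A -> a)
  Step 11: a a a a a A  =>  a a a a a A A   (applied A -> A A)
  Step 12: a a a a a A A  =>  a a a a a a A   (applied A -> a)
  Step 13: a a a a a a A  =>  a a a a a a a   (applied A -> a)
Final yield: a a a a a a a
Total rewrite steps: 13

13


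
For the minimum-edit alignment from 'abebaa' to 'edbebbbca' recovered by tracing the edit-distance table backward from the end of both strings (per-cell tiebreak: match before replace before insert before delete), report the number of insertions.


Edit distance = 5. Backtracking from cell (6, 9) with preference match > replace > insert > delete,
then listing the resulting alignment 'abebaa' -> 'edbebbbca' left to right:
  Step 1: insert 'e' [insertion #1]
  Step 2: replace a->d
  Step 3: keep 'b'
  Step 4: keep 'e'
  Step 5: insert 'b' [insertion #2]
  Step 6: insert 'b' [insertion #3]
  Step 7: keep 'b'
  Step 8: replace a->c
  Step 9: keep 'a'
Total insertions: 3

3


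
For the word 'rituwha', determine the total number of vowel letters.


Scanning each character of 'rituwha':
  Position 1: 'r' -> consonant (running count: 0)
  Position 2: 'i' -> vowel (running count: 1)
  Position 3: 't' -> consonant (running count: 1)
  Position 4: 'u' -> vowel (running count: 2)
  Position 5: 'w' -> consonant (running count: 2)
  Position 6: 'h' -> consonant (running count: 2)
  Position 7: 'a' -> vowel (running count: 3)
Total vowels: 3

3


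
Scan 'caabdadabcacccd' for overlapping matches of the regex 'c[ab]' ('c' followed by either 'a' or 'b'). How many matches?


Pattern: c[ab] means 'c' followed by either 'a' or 'b'.
Scanning 'caabdadabcacccd' position-by-position:
  Pos 0: window 'ca' -> MATCH
  Pos 1: window 'aa' -> no
  Pos 2: window 'ab' -> no
  Pos 3: window 'bd' -> no
  Pos 4: window 'da' -> no
  Pos 5: window 'ad' -> no
  Pos 6: window 'da' -> no
  Pos 7: window 'ab' -> no
  Pos 8: window 'bc' -> no
  Pos 9: window 'ca' -> MATCH
  Pos 10: window 'ac' -> no
  Pos 11: window 'cc' -> no
  Pos 12: window 'cc' -> no
  Pos 13: window 'cd' -> no
  Pos 14: window 'd' -> no
Total matches: 2

2


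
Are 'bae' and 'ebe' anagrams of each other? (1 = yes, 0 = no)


Sort characters of 'bae': 'abe'
Sort characters of 'ebe': 'bee'
Sorted forms differ -> they are NOT anagrams
Result: 0

0


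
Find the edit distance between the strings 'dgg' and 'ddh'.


Building DP table for s1='dgg' (len 3) and s2='ddh' (len 3):
       d  d  h
    0  1  2  3
  d 1  0  1  2
  g 2  1  1  2
  g 3  2  2  2
Edit distance = dp[3][3] = 2

2


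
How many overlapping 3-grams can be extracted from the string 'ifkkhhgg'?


String 'ifkkhhgg' has length L = 8.
Number of overlapping n-grams = L - n + 1
Substituting: 8 - 3 + 1 = 6

6


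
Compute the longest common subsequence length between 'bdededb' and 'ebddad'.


DP table for LCS of 'bdededb' and 'ebddad':
       e  b  d  d  a  d
    0  0  0  0  0  0  0
  b 0  0  1  1  1  1  1
  d 0  0  1  2  2  2  2
  e 0  1  1  2  2  2  2
  d 0  1  1  2  3  3  3
  e 0  1  1  2  3  3  3
  d 0  1  1  2  3  3  4
  b 0  1  2  2  3  3  4
LCS: 'bddd'
LCS length = 4

4


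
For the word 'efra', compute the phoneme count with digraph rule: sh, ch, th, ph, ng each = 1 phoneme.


Parsing 'efra' greedily, digraphs first:
  'e' -> vowel phoneme (phonemes so far: 1)
  'f' -> consonant phoneme (phonemes so far: 2)
  'r' -> consonant phoneme (phonemes so far: 3)
  'a' -> vowel phoneme (phonemes so far: 4)
Total phonemes: 4

4


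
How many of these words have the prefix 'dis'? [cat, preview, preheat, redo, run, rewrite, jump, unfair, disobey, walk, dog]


Checking each word for prefix 'dis':
  'cat' -> no (count: 0)
  'preview' -> no (count: 0)
  'preheat' -> no (count: 0)
  'redo' -> no (count: 0)
  'run' -> no (count: 0)
  'rewrite' -> no (count: 0)
  'jump' -> no (count: 0)
  'unfair' -> no (count: 0)
  'disobey' -> YES, starts with 'dis' (count: 1)
  'walk' -> no (count: 1)
  'dog' -> no (count: 1)
Total with prefix 'dis': 1

1


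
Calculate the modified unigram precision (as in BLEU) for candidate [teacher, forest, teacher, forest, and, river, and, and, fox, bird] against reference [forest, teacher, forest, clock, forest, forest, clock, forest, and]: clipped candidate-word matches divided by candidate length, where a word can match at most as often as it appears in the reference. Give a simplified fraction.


Reference word counts: {'and': 1, 'clock': 2, 'forest': 5, 'teacher': 1}
Checking each candidate word (with clipping):
  'teacher' -> in reference (ref count 1, used 1/1) -> match (matches: 1)
  'forest' -> in reference (ref count 5, used 1/5) -> match (matches: 2)
  'teacher' -> ref count 1 already used up (1/1) -> clipped, no match (matches: 2)
  'forest' -> in reference (ref count 5, used 2/5) -> match (matches: 3)
  'and' -> in reference (ref count 1, used 1/1) -> match (matches: 4)
  'river' -> not in reference -> no match (matches: 4)
  'and' -> ref count 1 already used up (1/1) -> clipped, no match (matches: 4)
  'and' -> ref count 1 already used up (1/1) -> clipped, no match (matches: 4)
  'fox' -> not in reference -> no match (matches: 4)
  'bird' -> not in reference -> no match (matches: 4)
Clipped matches: 4, Candidate length: 10
Precision = 4/10 = 2/5

2/5


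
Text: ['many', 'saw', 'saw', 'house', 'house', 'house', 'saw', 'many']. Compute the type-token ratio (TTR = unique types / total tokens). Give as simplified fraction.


Tokens: 8
Unique types: ('house', 'many', 'saw') = 3
TTR = 3/8
Already in lowest terms.

3/8


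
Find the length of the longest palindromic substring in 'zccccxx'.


Scanning 'zccccxx' for palindromic substrings.
Substring at positions 1-4: 'cccc'.
Check: reverse('cccc') = 'cccc' -> palindrome confirmed.
Neighbouring characters ('z' / 'x') break symmetry, so it cannot extend further.
No longer palindromic substring exists; longest length = 4

4


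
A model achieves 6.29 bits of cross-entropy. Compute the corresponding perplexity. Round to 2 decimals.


Perplexity formula: PP = 2^H
H = 6.29
PP = 2^6.29
Decompose: 2^6.29 = 2^6 * 2^0.29
2^6 = 64, 2^0.29 ~ 1.2226403
PP ~ 64 * 1.2226403 = 78.2489792
Rounded to 2 decimals: 78.25

78.25


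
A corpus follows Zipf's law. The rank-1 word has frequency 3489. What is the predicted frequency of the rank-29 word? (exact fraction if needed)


Zipf's law: freq(rank) = f1 / rank
f1 = 3489, rank = 29
freq = 3489 / 29
GCD(3489, 29) = 1
Simplified: 3489/29

3489/29


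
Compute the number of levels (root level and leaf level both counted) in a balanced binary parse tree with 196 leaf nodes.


In a balanced binary tree with n leaves the deepest leaf is ceil(log2(n)) edges below the root,
so counting node levels inclusive of root and leaves gives ceil(log2(n)) + 1 levels.
log2(196) = 7.6147
ceil(7.6147) = 8
levels = 8 + 1 = 9

9


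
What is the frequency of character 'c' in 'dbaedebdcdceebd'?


Scanning 'dbaedebdcdceebd' for 'c':
  Position 8: 'c' -> MATCH (count: 1)
  Position 10: 'c' -> MATCH (count: 2)
Total occurrences of 'c': 2

2


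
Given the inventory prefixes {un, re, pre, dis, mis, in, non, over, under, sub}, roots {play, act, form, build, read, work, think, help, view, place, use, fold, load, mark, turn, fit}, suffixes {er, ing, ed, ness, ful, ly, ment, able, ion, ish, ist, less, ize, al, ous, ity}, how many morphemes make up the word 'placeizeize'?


Segmenting 'placeizeize' against the inventory:
  'place' -> root (morpheme 1)
  'ize' -> suffix (morpheme 2)
  'ize' -> suffix (morpheme 3)
Total morphemes: 3

3


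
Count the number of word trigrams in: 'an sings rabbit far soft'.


Word trigrams from [5] words:
  Trigram 1: (an sings rabbit)
  Trigram 2: (sings rabbit far)
  Trigram 3: (rabbit far soft)
Total word trigrams: 5 - 2 = 3

3


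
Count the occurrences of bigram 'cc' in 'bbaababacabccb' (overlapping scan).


Scanning 'bbaababacabccb' for bigram 'cc':
  Position 0: 'bb' -> no
  Position 1: 'ba' -> no
  Position 2: 'aa' -> no
  Position 3: 'ab' -> no
  Position 4: 'ba' -> no
  Position 5: 'ab' -> no
  Position 6: 'ba' -> no
  Position 7: 'ac' -> no
  Position 8: 'ca' -> no
  Position 9: 'ab' -> no
  Position 10: 'bc' -> no
  Position 11: 'cc' -> MATCH
  Position 12: 'cb' -> no
Total matches: 1

1


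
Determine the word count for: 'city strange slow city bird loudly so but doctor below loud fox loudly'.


Counting words by splitting on spaces:
  Word 1: 'city'
  Word 2: 'strange'
  Word 3: 'slow'
  Word 4: 'city'
  Word 5: 'bird'
  Word 6: 'loudly'
  Word 7: 'so'
  Word 8: 'but'
  Word 9: 'doctor'
  Word 10: 'below'
  Word 11: 'loud'
  Word 12: 'fox'
  Word 13: 'loudly'
Total words: 13

13


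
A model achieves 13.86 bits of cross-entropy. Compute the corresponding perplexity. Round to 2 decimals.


Perplexity formula: PP = 2^H
H = 13.86
PP = 2^13.86
Decompose: 2^13.86 = 2^13 * 2^0.86
2^13 = 8192, 2^0.86 ~ 1.8150383
PP ~ 8192 * 1.8150383 = 14868.7937536
Rounded to 2 decimals: 14868.79

14868.79


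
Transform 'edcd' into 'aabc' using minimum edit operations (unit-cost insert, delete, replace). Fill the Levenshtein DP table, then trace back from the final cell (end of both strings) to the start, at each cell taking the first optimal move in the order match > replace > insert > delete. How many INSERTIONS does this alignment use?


Edit distance = 4. Backtracking from cell (4, 4) with preference match > replace > insert > delete,
then listing the resulting alignment 'edcd' -> 'aabc' left to right:
  Step 1: replace e->a
  Step 2: replace d->a
  Step 3: replace c->b
  Step 4: replace d->c
Total insertions: 0

0


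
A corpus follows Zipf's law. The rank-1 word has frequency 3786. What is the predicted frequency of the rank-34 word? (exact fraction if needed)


Zipf's law: freq(rank) = f1 / rank
f1 = 3786, rank = 34
freq = 3786 / 34
GCD(3786, 34) = 2
Simplified: 1893/17

1893/17


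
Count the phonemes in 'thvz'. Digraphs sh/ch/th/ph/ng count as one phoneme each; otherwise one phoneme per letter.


Parsing 'thvz' greedily, digraphs first:
  'th' -> digraph (1 consonant phoneme) (phonemes so far: 1)
  'v' -> consonant phoneme (phonemes so far: 2)
  'z' -> consonant phoneme (phonemes so far: 3)
Total phonemes: 3

3


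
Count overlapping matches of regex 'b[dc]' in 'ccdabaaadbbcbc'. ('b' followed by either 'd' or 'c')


Pattern: b[dc] means 'b' followed by either 'd' or 'c'.
Scanning 'ccdabaaadbbcbc' position-by-position:
  Pos 0: window 'cc' -> no
  Pos 1: window 'cd' -> no
  Pos 2: window 'da' -> no
  Pos 3: window 'ab' -> no
  Pos 4: window 'ba' -> no
  Pos 5: window 'aa' -> no
  Pos 6: window 'aa' -> no
  Pos 7: window 'ad' -> no
  Pos 8: window 'db' -> no
  Pos 9: window 'bb' -> no
  Pos 10: window 'bc' -> MATCH
  Pos 11: window 'cb' -> no
  Pos 12: window 'bc' -> MATCH
  Pos 13: window 'c' -> no
Total matches: 2

2


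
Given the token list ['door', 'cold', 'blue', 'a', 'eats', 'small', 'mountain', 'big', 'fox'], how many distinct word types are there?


Listing all tokens and tracking unique types:
  Token 1: 'door' -> NEW (unique so far: 1)
  Token 2: 'cold' -> NEW (unique so far: 2)
  Token 3: 'blue' -> NEW (unique so far: 3)
  Token 4: 'a' -> NEW (unique so far: 4)
  Token 5: 'eats' -> NEW (unique so far: 5)
  Token 6: 'small' -> NEW (unique so far: 6)
  Token 7: 'mountain' -> NEW (unique so far: 7)
  Token 8: 'big' -> NEW (unique so far: 8)
  Token 9: 'fox' -> NEW (unique so far: 9)
Unique types: ('a', 'big', 'blue', 'cold', 'door', 'eats', 'fox', 'mountain', 'small')
Vocabulary size: 9

9


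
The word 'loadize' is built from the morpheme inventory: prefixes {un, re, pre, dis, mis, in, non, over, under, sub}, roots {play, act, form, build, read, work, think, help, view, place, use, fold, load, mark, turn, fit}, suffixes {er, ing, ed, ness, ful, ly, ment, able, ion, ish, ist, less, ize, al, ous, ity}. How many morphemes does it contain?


Segmenting 'loadize' against the inventory:
  'load' -> root (morpheme 1)
  'ize' -> suffix (morpheme 2)
Total morphemes: 2

2


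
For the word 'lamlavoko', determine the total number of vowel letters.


Scanning each character of 'lamlavoko':
  Position 1: 'l' -> consonant (running count: 0)
  Position 2: 'a' -> vowel (running count: 1)
  Position 3: 'm' -> consonant (running count: 1)
  Position 4: 'l' -> consonant (running count: 1)
  Position 5: 'a' -> vowel (running count: 2)
  Position 6: 'v' -> consonant (running count: 2)
  Position 7: 'o' -> vowel (running count: 3)
  Position 8: 'k' -> consonant (running count: 3)
  Position 9: 'o' -> vowel (running count: 4)
Total vowels: 4

4


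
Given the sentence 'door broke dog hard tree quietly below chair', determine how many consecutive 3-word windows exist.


Word trigrams from [8] words:
  Trigram 1: (door broke dog)
  Trigram 2: (broke dog hard)
  Trigram 3: (dog hard tree)
  Trigram 4: (hard tree quietly)
  Trigram 5: (tree quietly below)
  Trigram 6: (quietly below chair)
Total word trigrams: 8 - 2 = 6

6


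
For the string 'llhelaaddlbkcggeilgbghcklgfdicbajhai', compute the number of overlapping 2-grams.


String 'llhelaaddlbkcggeilgbghcklgfdicbajhai' has length L = 36.
Number of overlapping n-grams = L - n + 1
Substituting: 36 - 2 + 1 = 35

35


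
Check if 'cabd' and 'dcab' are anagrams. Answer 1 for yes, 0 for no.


Sort characters of 'cabd': 'abcd'
Sort characters of 'dcab': 'abcd'
Sorted forms match -> they ARE anagrams
Result: 1

1


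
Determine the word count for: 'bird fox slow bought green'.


Counting words by splitting on spaces:
  Word 1: 'bird'
  Word 2: 'fox'
  Word 3: 'slow'
  Word 4: 'bought'
  Word 5: 'green'
Total words: 5

5


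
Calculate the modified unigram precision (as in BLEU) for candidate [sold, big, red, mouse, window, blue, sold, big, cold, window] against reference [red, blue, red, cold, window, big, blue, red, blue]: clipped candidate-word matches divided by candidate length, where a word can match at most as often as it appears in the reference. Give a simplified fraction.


Reference word counts: {'big': 1, 'blue': 3, 'cold': 1, 'red': 3, 'window': 1}
Checking each candidate word (with clipping):
  'sold' -> not in reference -> no match (matches: 0)
  'big' -> in reference (ref count 1, used 1/1) -> match (matches: 1)
  'red' -> in reference (ref count 3, used 1/3) -> match (matches: 2)
  'mouse' -> not in reference -> no match (matches: 2)
  'window' -> in reference (ref count 1, used 1/1) -> match (matches: 3)
  'blue' -> in reference (ref count 3, used 1/3) -> match (matches: 4)
  'sold' -> not in reference -> no match (matches: 4)
  'big' -> ref count 1 already used up (1/1) -> clipped, no match (matches: 4)
  'cold' -> in reference (ref count 1, used 1/1) -> match (matches: 5)
  'window' -> ref count 1 already used up (1/1) -> clipped, no match (matches: 5)
Clipped matches: 5, Candidate length: 10
Precision = 5/10 = 1/2

1/2


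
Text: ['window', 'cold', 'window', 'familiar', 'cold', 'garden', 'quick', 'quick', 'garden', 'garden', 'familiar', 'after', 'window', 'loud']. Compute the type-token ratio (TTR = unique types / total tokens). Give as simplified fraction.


Tokens: 14
Unique types: ('after', 'cold', 'familiar', 'garden', 'loud', 'quick', 'window') = 7
TTR = 7/14
Simplify: divide both by 7 -> 1/2
TTR = 1/2

1/2


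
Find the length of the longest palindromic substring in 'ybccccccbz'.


Scanning 'ybccccccbz' for palindromic substrings.
Substring at positions 1-8: 'bccccccb'.
Check: reverse('bccccccb') = 'bccccccb' -> palindrome confirmed.
Neighbouring characters ('y' / 'z') break symmetry, so it cannot extend further.
No longer palindromic substring exists; longest length = 8

8


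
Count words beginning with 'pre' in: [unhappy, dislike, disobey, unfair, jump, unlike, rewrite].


Checking each word for prefix 'pre':
  'unhappy' -> no (count: 0)
  'dislike' -> no (count: 0)
  'disobey' -> no (count: 0)
  'unfair' -> no (count: 0)
  'jump' -> no (count: 0)
  'unlike' -> no (count: 0)
  'rewrite' -> no (count: 0)
Total with prefix 'pre': 0

0


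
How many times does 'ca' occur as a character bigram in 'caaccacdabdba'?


Scanning 'caaccacdabdba' for bigram 'ca':
  Position 0: 'ca' -> MATCH
  Position 1: 'aa' -> no
  Position 2: 'ac' -> no
  Position 3: 'cc' -> no
  Position 4: 'ca' -> MATCH
  Position 5: 'ac' -> no
  Position 6: 'cd' -> no
  Position 7: 'da' -> no
  Position 8: 'ab' -> no
  Position 9: 'bd' -> no
  Position 10: 'db' -> no
  Position 11: 'ba' -> no
Total matches: 2

2


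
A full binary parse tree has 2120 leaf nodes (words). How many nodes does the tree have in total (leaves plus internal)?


Leaf nodes (terminals): 2120
Internal nodes = n - 1 = 2120 - 1 = 2119
Total = leaves + internal = 2120 + 2119 = 4239

4239


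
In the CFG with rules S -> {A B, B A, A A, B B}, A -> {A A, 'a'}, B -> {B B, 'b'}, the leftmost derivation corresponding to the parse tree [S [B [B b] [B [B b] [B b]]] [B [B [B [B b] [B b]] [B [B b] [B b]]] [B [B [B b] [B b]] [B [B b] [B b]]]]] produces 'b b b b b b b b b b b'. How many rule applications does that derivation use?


Every bracketed nonterminal node [X ...] in the tree is produced by exactly one rule application.
Reading the tree off as a leftmost derivation:
  Step 1: S  =>  B B   (applied S -> B B)
  Step 2: B B  =>  B B B   (applied B -> B B)
  Step 3: B B B  =>  b B B   (applied B -> b)
  Step 4: b B B  =>  b B B B   (applied B -> B B)
  Step 5: b B B B  =>  b b B B   (applied B -> b)
  Step 6: b b B B  =>  b b b B   (applied B -> b)
  Step 7: b b b B  =>  b b b B B   (applied B -> B B)
  Step 8: b b b B B  =>  b b b B B B   (applied B -> B B)
  Step 9: b b b B B B  =>  b b b B B B B   (applied B -> B B)
  Step 10: b b b B B B B  =>  b b b b B B B   (applied B -> b)
  Step 11: b b b b B B B  =>  b b b b b B B   (applied B -> b)
  Step 12: b b b b b B B  =>  b b b b b B B B   (applied B -> B B)
  Step 13: b b b b b B B B  =>  b b b b b b B B   (applied B -> b)
  Step 14: b b b b b b B B  =>  b b b b b b b B   (applied B -> b)
  Step 15: b b b b b b b B  =>  b b b b b b b B B   (applied B -> B B)
  Step 16: b b b b b b b B B  =>  b b b b b b b B B B   (applied B -> B B)
  Step 17: b b b b b b b B B B  =>  b b b b b b b b B B   (applied B -> b)
  Step 18: b b b b b b b b B B  =>  b b b b b b b b b B   (applied B -> b)
  Step 19: b b b b b b b b b B  =>  b b b b b b b b b B B   (applied B -> B B)
  Step 20: b b b b b b b b b B B  =>  b b b b b b b b b b B   (applied B -> b)
  Step 21: b b b b b b b b b b B  =>  b b b b b b b b b b b   (applied B -> b)
Final yield: b b b b b b b b b b b
Total rewrite steps: 21

21


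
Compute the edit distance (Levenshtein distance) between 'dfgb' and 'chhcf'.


Building DP table for s1='dfgb' (len 4) and s2='chhcf' (len 5):
       c  h  h  c  f
    0  1  2  3  4  5
  d 1  1  2  3  4  5
  f 2  2  2  3  4  4
  g 3  3  3  3  4  5
  b 4  4  4  4  4  5
Edit distance = dp[4][5] = 5

5


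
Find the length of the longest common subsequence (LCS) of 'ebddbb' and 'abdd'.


DP table for LCS of 'ebddbb' and 'abdd':
       a  b  d  d
    0  0  0  0  0
  e 0  0  0  0  0
  b 0  0  1  1  1
  d 0  0  1  2  2
  d 0  0  1  2  3
  b 0  0  1  2  3
  b 0  0  1  2  3
LCS: 'bdd'
LCS length = 3

3


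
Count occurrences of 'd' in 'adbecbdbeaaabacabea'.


Scanning 'adbecbdbeaaabacabea' for 'd':
  Position 1: 'd' -> MATCH (count: 1)
  Position 6: 'd' -> MATCH (count: 2)
Total occurrences of 'd': 2

2


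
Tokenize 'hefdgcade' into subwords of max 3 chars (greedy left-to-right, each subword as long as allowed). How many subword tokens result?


'hefdgcade' has 9 characters.
Chunking with max size 3:
  Chunk 1: 'hef' (positions 0-2)
  Chunk 2: 'dgc' (positions 3-5)
  Chunk 3: 'ade' (positions 6-8)
Total chunks: ceil(9 / 3) = 3

3


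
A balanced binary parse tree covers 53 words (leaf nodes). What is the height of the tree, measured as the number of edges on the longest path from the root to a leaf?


In a balanced binary tree with n leaves the deepest leaf is ceil(log2(n)) edges below the root.
log2(53) = 5.7279
ceil(5.7279) = 6
height (edges) = 6

6


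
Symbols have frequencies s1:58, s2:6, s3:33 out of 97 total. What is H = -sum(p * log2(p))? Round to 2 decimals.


Computing entropy H = -sum(p_i * log2(p_i)):
  s1: p = 58/97 = 0.5979, -p*log2(p) = 0.4436
  s2: p = 6/97 = 0.0619, -p*log2(p) = 0.2483
  s3: p = 33/97 = 0.3402, -p*log2(p) = 0.5292
H = sum of terms = 1.2211
Rounded to 2 decimals: 1.22

1.22


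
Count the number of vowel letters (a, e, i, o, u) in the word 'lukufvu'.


Scanning each character of 'lukufvu':
  Position 1: 'l' -> consonant (running count: 0)
  Position 2: 'u' -> vowel (running count: 1)
  Position 3: 'k' -> consonant (running count: 1)
  Position 4: 'u' -> vowel (running count: 2)
  Position 5: 'f' -> consonant (running count: 2)
  Position 6: 'v' -> consonant (running count: 2)
  Position 7: 'u' -> vowel (running count: 3)
Total vowels: 3

3


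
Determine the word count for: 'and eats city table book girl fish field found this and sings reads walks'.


Counting words by splitting on spaces:
  Word 1: 'and'
  Word 2: 'eats'
  Word 3: 'city'
  Word 4: 'table'
  Word 5: 'book'
  Word 6: 'girl'
  Word 7: 'fish'
  Word 8: 'field'
  Word 9: 'found'
  Word 10: 'this'
  Word 11: 'and'
  Word 12: 'sings'
  Word 13: 'reads'
  Word 14: 'walks'
Total words: 14

14


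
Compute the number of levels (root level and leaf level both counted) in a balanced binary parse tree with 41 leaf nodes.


In a balanced binary tree with n leaves the deepest leaf is ceil(log2(n)) edges below the root,
so counting node levels inclusive of root and leaves gives ceil(log2(n)) + 1 levels.
log2(41) = 5.3576
ceil(5.3576) = 6
levels = 6 + 1 = 7

7


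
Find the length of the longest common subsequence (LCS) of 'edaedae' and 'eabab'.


DP table for LCS of 'edaedae' and 'eabab':
       e  a  b  a  b
    0  0  0  0  0  0
  e 0  1  1  1  1  1
  d 0  1  1  1  1  1
  a 0  1  2  2  2  2
  e 0  1  2  2  2  2
  d 0  1  2  2  2  2
  a 0  1  2  2  3  3
  e 0  1  2  2  3  3
LCS: 'eaa'
LCS length = 3

3


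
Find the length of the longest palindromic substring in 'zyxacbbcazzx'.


Scanning 'zyxacbbcazzx' for palindromic substrings.
Substring at positions 3-8: 'acbbca'.
Check: reverse('acbbca') = 'acbbca' -> palindrome confirmed.
Neighbouring characters ('x' / 'z') break symmetry, so it cannot extend further.
No longer palindromic substring exists; longest length = 6

6


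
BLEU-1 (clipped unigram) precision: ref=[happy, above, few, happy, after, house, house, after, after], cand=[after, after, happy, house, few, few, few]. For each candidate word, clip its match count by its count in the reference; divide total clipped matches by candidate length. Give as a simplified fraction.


Reference word counts: {'above': 1, 'after': 3, 'few': 1, 'happy': 2, 'house': 2}
Checking each candidate word (with clipping):
  'after' -> in reference (ref count 3, used 1/3) -> match (matches: 1)
  'after' -> in reference (ref count 3, used 2/3) -> match (matches: 2)
  'happy' -> in reference (ref count 2, used 1/2) -> match (matches: 3)
  'house' -> in reference (ref count 2, used 1/2) -> match (matches: 4)
  'few' -> in reference (ref count 1, used 1/1) -> match (matches: 5)
  'few' -> ref count 1 already used up (1/1) -> clipped, no match (matches: 5)
  'few' -> ref count 1 already used up (1/1) -> clipped, no match (matches: 5)
Clipped matches: 5, Candidate length: 7
Precision = 5/7

5/7


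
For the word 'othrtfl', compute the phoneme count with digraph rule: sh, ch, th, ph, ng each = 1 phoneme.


Parsing 'othrtfl' greedily, digraphs first:
  'o' -> vowel phoneme (phonemes so far: 1)
  'th' -> digraph (1 consonant phoneme) (phonemes so far: 2)
  'r' -> consonant phoneme (phonemes so far: 3)
  't' -> consonant phoneme (phonemes so far: 4)
  'f' -> consonant phoneme (phonemes so far: 5)
  'l' -> consonant phoneme (phonemes so far: 6)
Total phonemes: 6

6


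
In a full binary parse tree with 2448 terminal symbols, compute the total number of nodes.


Leaf nodes (terminals): 2448
Internal nodes = n - 1 = 2448 - 1 = 2447
Total = leaves + internal = 2448 + 2447 = 4895

4895


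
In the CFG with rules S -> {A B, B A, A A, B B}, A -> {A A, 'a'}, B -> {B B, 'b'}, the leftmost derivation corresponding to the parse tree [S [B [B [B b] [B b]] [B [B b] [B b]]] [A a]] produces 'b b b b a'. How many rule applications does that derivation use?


Every bracketed nonterminal node [X ...] in the tree is produced by exactly one rule application.
Reading the tree off as a leftmost derivation:
  Step 1: S  =>  B A   (applied S -> B A)
  Step 2: B A  =>  B B A   (applied B -> B B)
  Step 3: B B A  =>  B B B A   (applied B -> B B)
  Step 4: B B B A  =>  b B B A   (applied B -> b)
  Step 5: b B B A  =>  b b B A   (applied B -> b)
  Step 6: b b B A  =>  b b B B A   (applied B -> B B)
  Step 7: b b B B A  =>  b b b B A   (applied B -> b)
  Step 8: b b b B A  =>  b b b b A   (applied B -> b)
  Step 9: b b b b A  =>  b b b b a   (applied A -> a)
Final yield: b b b b a
Total rewrite steps: 9

9


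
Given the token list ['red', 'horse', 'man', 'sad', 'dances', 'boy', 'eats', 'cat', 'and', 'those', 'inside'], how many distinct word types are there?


Listing all tokens and tracking unique types:
  Token 1: 'red' -> NEW (unique so far: 1)
  Token 2: 'horse' -> NEW (unique so far: 2)
  Token 3: 'man' -> NEW (unique so far: 3)
  Token 4: 'sad' -> NEW (unique so far: 4)
  Token 5: 'dances' -> NEW (unique so far: 5)
  Token 6: 'boy' -> NEW (unique so far: 6)
  Token 7: 'eats' -> NEW (unique so far: 7)
  Token 8: 'cat' -> NEW (unique so far: 8)
  Token 9: 'and' -> NEW (unique so far: 9)
  Token 10: 'those' -> NEW (unique so far: 10)
  Token 11: 'inside' -> NEW (unique so far: 11)
Unique types: ('and', 'boy', 'cat', 'dances', 'eats', 'horse', 'inside', 'man', 'red', 'sad', 'those')
Vocabulary size: 11

11


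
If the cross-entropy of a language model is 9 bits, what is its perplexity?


Perplexity formula: PP = 2^H
H = 9
PP = 2^9
PP = 2^9 = 512

512


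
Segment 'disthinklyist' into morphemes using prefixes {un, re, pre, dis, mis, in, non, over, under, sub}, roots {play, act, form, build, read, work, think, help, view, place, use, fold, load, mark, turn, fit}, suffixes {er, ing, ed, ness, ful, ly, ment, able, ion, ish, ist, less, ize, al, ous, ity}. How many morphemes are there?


Segmenting 'disthinklyist' against the inventory:
  'dis' -> prefix (morpheme 1)
  'think' -> root (morpheme 2)
  'ly' -> suffix (morpheme 3)
  'ist' -> suffix (morpheme 4)
Total morphemes: 4

4


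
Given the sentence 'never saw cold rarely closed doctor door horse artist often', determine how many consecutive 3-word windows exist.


Word trigrams from [10] words:
  Trigram 1: (never saw cold)
  Trigram 2: (saw cold rarely)
  Trigram 3: (cold rarely closed)
  Trigram 4: (rarely closed doctor)
  Trigram 5: (closed doctor door)
  Trigram 6: (doctor door horse)
  Trigram 7: (door horse artist)
  Trigram 8: (horse artist often)
Total word trigrams: 10 - 2 = 8

8


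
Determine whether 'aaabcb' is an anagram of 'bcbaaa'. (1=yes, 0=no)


Sort characters of 'aaabcb': 'aaabbc'
Sort characters of 'bcbaaa': 'aaabbc'
Sorted forms match -> they ARE anagrams
Result: 1

1


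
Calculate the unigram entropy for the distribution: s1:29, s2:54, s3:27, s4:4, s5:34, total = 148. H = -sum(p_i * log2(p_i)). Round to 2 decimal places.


Computing entropy H = -sum(p_i * log2(p_i)):
  s1: p = 29/148 = 0.1959, -p*log2(p) = 0.4608
  s2: p = 54/148 = 0.3649, -p*log2(p) = 0.5307
  s3: p = 27/148 = 0.1824, -p*log2(p) = 0.4478
  s4: p = 4/148 = 0.0270, -p*log2(p) = 0.1408
  s5: p = 34/148 = 0.2297, -p*log2(p) = 0.4875
H = sum of terms = 2.0676
Rounded to 2 decimals: 2.07

2.07


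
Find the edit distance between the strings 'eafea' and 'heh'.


Building DP table for s1='eafea' (len 5) and s2='heh' (len 3):
       h  e  h
    0  1  2  3
  e 1  1  1  2
  a 2  2  2  2
  f 3  3  3  3
  e 4  4  3  4
  a 5  5  4  4
Edit distance = dp[5][3] = 4

4


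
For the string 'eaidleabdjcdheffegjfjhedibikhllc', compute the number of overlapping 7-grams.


String 'eaidleabdjcdheffegjfjhedibikhllc' has length L = 32.
Number of overlapping n-grams = L - n + 1
Substituting: 32 - 7 + 1 = 26

26


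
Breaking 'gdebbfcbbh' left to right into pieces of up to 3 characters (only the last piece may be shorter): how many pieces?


'gdebbfcbbh' has 10 characters.
Chunking with max size 3:
  Chunk 1: 'gde' (positions 0-2)
  Chunk 2: 'bbf' (positions 3-5)
  Chunk 3: 'cbb' (positions 6-8)
  Chunk 4: 'h' (positions 9-9)
Total chunks: ceil(10 / 3) = 4

4


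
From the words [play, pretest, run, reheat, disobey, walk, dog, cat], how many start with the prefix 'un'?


Checking each word for prefix 'un':
  'play' -> no (count: 0)
  'pretest' -> no (count: 0)
  'run' -> no (count: 0)
  'reheat' -> no (count: 0)
  'disobey' -> no (count: 0)
  'walk' -> no (count: 0)
  'dog' -> no (count: 0)
  'cat' -> no (count: 0)
Total with prefix 'un': 0

0


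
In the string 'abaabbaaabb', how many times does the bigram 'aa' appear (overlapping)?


Scanning 'abaabbaaabb' for bigram 'aa':
  Position 0: 'ab' -> no
  Position 1: 'ba' -> no
  Position 2: 'aa' -> MATCH
  Position 3: 'ab' -> no
  Position 4: 'bb' -> no
  Position 5: 'ba' -> no
  Position 6: 'aa' -> MATCH
  Position 7: 'aa' -> MATCH
  Position 8: 'ab' -> no
  Position 9: 'bb' -> no
Total matches: 3

3


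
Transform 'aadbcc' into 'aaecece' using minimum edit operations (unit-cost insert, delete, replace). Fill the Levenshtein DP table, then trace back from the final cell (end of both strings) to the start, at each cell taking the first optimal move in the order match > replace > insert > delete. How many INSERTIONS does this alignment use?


Edit distance = 4. Backtracking from cell (6, 7) with preference match > replace > insert > delete,
then listing the resulting alignment 'aadbcc' -> 'aaecece' left to right:
  Step 1: keep 'a'
  Step 2: keep 'a'
  Step 3: insert 'e' [insertion #1]
  Step 4: replace d->c
  Step 5: replace b->e
  Step 6: keep 'c'
  Step 7: replace c->e
Total insertions: 1

1


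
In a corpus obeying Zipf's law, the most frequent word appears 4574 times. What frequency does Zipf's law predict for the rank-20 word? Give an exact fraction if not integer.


Zipf's law: freq(rank) = f1 / rank
f1 = 4574, rank = 20
freq = 4574 / 20
GCD(4574, 20) = 2
Simplified: 2287/10

2287/10


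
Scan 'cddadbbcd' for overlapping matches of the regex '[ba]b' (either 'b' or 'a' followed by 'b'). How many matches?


Pattern: [ba]b means either 'b' or 'a' followed by 'b'.
Scanning 'cddadbbcd' position-by-position:
  Pos 0: window 'cd' -> no
  Pos 1: window 'dd' -> no
  Pos 2: window 'da' -> no
  Pos 3: window 'ad' -> no
  Pos 4: window 'db' -> no
  Pos 5: window 'bb' -> MATCH
  Pos 6: window 'bc' -> no
  Pos 7: window 'cd' -> no
  Pos 8: window 'd' -> no
Total matches: 1

1


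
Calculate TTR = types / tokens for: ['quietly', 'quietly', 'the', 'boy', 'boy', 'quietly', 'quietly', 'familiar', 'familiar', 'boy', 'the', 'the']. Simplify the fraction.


Tokens: 12
Unique types: ('boy', 'familiar', 'quietly', 'the') = 4
TTR = 4/12
Simplify: divide both by 4 -> 1/3
TTR = 1/3

1/3


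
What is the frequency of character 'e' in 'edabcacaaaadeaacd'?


Scanning 'edabcacaaaadeaacd' for 'e':
  Position 0: 'e' -> MATCH (count: 1)
  Position 12: 'e' -> MATCH (count: 2)
Total occurrences of 'e': 2

2


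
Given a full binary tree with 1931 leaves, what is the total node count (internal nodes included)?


Leaf nodes (terminals): 1931
Internal nodes = n - 1 = 1931 - 1 = 1930
Total = leaves + internal = 1931 + 1930 = 3861

3861


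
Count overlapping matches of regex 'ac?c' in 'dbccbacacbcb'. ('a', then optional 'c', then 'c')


Pattern: ac?c means 'a', then optional 'c', then 'c'.
Scanning 'dbccbacacbcb' position-by-position:
  Pos 0: window 'dbc' -> no
  Pos 1: window 'bcc' -> no
  Pos 2: window 'ccb' -> no
  Pos 3: window 'cba' -> no
  Pos 4: window 'bac' -> no
  Pos 5: window 'aca' -> MATCH
  Pos 6: window 'cac' -> no
  Pos 7: window 'acb' -> MATCH
  Pos 8: window 'cbc' -> no
  Pos 9: window 'bcb' -> no
  Pos 10: window 'cb' -> no
  Pos 11: window 'b' -> no
Total matches: 2

2


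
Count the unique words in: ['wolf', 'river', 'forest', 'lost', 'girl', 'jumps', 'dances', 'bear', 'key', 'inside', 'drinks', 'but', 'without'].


Listing all tokens and tracking unique types:
  Token 1: 'wolf' -> NEW (unique so far: 1)
  Token 2: 'river' -> NEW (unique so far: 2)
  Token 3: 'forest' -> NEW (unique so far: 3)
  Token 4: 'lost' -> NEW (unique so far: 4)
  Token 5: 'girl' -> NEW (unique so far: 5)
  Token 6: 'jumps' -> NEW (unique so far: 6)
  Token 7: 'dances' -> NEW (unique so far: 7)
  Token 8: 'bear' -> NEW (unique so far: 8)
  Token 9: 'key' -> NEW (unique so far: 9)
  Token 10: 'inside' -> NEW (unique so far: 10)
  Token 11: 'drinks' -> NEW (unique so far: 11)
  Token 12: 'but' -> NEW (unique so far: 12)
  Token 13: 'without' -> NEW (unique so far: 13)
Unique types: ('bear', 'but', 'dances', 'drinks', 'forest', 'girl', 'inside', 'jumps', 'key', 'lost', 'river', 'without', 'wolf')
Vocabulary size: 13

13


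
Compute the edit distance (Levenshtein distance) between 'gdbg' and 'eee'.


Building DP table for s1='gdbg' (len 4) and s2='eee' (len 3):
       e  e  e
    0  1  2  3
  g 1  1  2  3
  d 2  2  2  3
  b 3  3  3  3
  g 4  4  4  4
Edit distance = dp[4][3] = 4

4


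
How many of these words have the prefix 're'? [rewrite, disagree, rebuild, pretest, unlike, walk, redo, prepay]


Checking each word for prefix 're':
  'rewrite' -> YES, starts with 're' (count: 1)
  'disagree' -> no (count: 1)
  'rebuild' -> YES, starts with 're' (count: 2)
  'pretest' -> no (count: 2)
  'unlike' -> no (count: 2)
  'walk' -> no (count: 2)
  'redo' -> YES, starts with 're' (count: 3)
  'prepay' -> no (count: 3)
Total with prefix 're': 3

3


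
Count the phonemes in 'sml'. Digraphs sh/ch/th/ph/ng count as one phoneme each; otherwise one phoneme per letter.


Parsing 'sml' greedily, digraphs first:
  's' -> consonant phoneme (phonemes so far: 1)
  'm' -> consonant phoneme (phonemes so far: 2)
  'l' -> consonant phoneme (phonemes so far: 3)
Total phonemes: 3

3


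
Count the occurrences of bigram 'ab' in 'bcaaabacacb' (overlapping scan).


Scanning 'bcaaabacacb' for bigram 'ab':
  Position 0: 'bc' -> no
  Position 1: 'ca' -> no
  Position 2: 'aa' -> no
  Position 3: 'aa' -> no
  Position 4: 'ab' -> MATCH
  Position 5: 'ba' -> no
  Position 6: 'ac' -> no
  Position 7: 'ca' -> no
  Position 8: 'ac' -> no
  Position 9: 'cb' -> no
Total matches: 1

1


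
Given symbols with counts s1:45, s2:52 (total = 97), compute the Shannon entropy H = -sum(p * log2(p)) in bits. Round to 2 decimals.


Computing entropy H = -sum(p_i * log2(p_i)):
  s1: p = 45/97 = 0.4639, -p*log2(p) = 0.5140
  s2: p = 52/97 = 0.5361, -p*log2(p) = 0.4822
H = sum of terms = 0.9962
Rounded to 2 decimals: 1.00

1.00


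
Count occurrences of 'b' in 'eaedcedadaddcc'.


Scanning 'eaedcedadaddcc' for 'b':
  No matches found.
Total occurrences of 'b': 0

0


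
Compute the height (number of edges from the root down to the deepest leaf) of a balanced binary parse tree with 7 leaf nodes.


In a balanced binary tree with n leaves the deepest leaf is ceil(log2(n)) edges below the root.
log2(7) = 2.8074
ceil(2.8074) = 3
height (edges) = 3

3


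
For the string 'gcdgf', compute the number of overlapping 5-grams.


String 'gcdgf' has length L = 5.
Number of overlapping n-grams = L - n + 1
Substituting: 5 - 5 + 1 = 1

1


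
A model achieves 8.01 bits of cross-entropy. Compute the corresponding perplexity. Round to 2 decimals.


Perplexity formula: PP = 2^H
H = 8.01
PP = 2^8.01
Decompose: 2^8.01 = 2^8 * 2^0.01
2^8 = 256, 2^0.01 ~ 1.0069556
PP ~ 256 * 1.0069556 = 257.7806336
Rounded to 2 decimals: 257.78

257.78


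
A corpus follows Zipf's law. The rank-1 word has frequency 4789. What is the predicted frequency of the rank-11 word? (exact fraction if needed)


Zipf's law: freq(rank) = f1 / rank
f1 = 4789, rank = 11
freq = 4789 / 11
GCD(4789, 11) = 1
Simplified: 4789/11

4789/11


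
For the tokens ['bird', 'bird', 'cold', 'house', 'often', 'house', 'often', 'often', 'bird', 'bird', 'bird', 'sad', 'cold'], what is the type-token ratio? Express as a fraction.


Tokens: 13
Unique types: ('bird', 'cold', 'house', 'often', 'sad') = 5
TTR = 5/13
Already in lowest terms.

5/13


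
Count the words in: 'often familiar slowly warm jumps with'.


Counting words by splitting on spaces:
  Word 1: 'often'
  Word 2: 'familiar'
  Word 3: 'slowly'
  Word 4: 'warm'
  Word 5: 'jumps'
  Word 6: 'with'
Total words: 6

6


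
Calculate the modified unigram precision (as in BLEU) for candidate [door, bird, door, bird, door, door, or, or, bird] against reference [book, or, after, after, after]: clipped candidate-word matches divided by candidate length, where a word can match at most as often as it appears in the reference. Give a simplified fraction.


Reference word counts: {'after': 3, 'book': 1, 'or': 1}
Checking each candidate word (with clipping):
  'door' -> not in reference -> no match (matches: 0)
  'bird' -> not in reference -> no match (matches: 0)
  'door' -> not in reference -> no match (matches: 0)
  'bird' -> not in reference -> no match (matches: 0)
  'door' -> not in reference -> no match (matches: 0)
  'door' -> not in reference -> no match (matches: 0)
  'or' -> in reference (ref count 1, used 1/1) -> match (matches: 1)
  'or' -> ref count 1 already used up (1/1) -> clipped, no match (matches: 1)
  'bird' -> not in reference -> no match (matches: 1)
Clipped matches: 1, Candidate length: 9
Precision = 1/9

1/9
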